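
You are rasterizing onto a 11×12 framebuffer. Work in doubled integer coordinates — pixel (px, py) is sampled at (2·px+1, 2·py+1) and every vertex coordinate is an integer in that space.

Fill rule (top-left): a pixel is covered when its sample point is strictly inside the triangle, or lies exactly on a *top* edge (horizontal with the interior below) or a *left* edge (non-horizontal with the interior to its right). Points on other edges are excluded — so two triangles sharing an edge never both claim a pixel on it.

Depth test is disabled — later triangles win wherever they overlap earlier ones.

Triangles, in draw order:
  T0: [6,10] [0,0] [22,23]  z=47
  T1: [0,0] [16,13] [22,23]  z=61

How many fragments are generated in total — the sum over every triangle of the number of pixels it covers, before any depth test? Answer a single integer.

T0:
  2·area = 82
  edge (6, 10)→(0, 0): d=(-6,-10) top-left  bias=+0
  edge (0, 0)→(22, 23): d=(22,23) right/bottom  bias=-1
  edge (22, 23)→(6, 10): d=(-16,-13) top-left  bias=+0
    (1,2)@(3, 5): e=[0,41,41] → #  [on edge]
    (2,2)@(5, 5): e=[20,-5,67] → ·
    (1,3)@(3, 7): e=[-12,85,9] → ·
    (2,3)@(5, 7): e=[8,39,35] → #
    (3,3)@(7, 7): e=[28,-7,61] → ·
    (2,4)@(5, 9): e=[-4,83,3] → ·
    (3,4)@(7, 9): e=[16,37,29] → #
    (4,4)@(9, 9): e=[36,-9,55] → ·
    (3,5)@(7, 11): e=[4,81,-3] → ·
    (4,5)@(9, 11): e=[24,35,23] → #
    (5,5)@(11, 11): e=[44,-11,49] → ·
    (4,6)@(9, 13): e=[12,79,-9] → ·
    (4,7)@(9, 15): e=[0,123,-41] → ·  [on edge]
  covered (7 px):
    · · · · · · · · · · ·
    · · · · · · · · · · ·
    · # · · · · · · · · ·
    · · # · · · · · · · ·
    · · · # · · · · · · ·
    · · · · # · · · · · ·
    · · · · · # · · · · ·
    · · · · · · # · · · ·
    · · · · · · · # · · ·
    · · · · · · · · · · ·
    · · · · · · · · · · ·
    · · · · · · · · · · ·
T1:
  2·area = 82
  edge (0, 0)→(16, 13): d=(16,13) right/bottom  bias=-1
  edge (16, 13)→(22, 23): d=(6,10) right/bottom  bias=-1
  edge (22, 23)→(0, 0): d=(-22,-23) top-left  bias=+0
    (0,0)@(1, 1): e=[3,78,1] → #
    (1,0)@(3, 1): e=[-23,58,47] → ·
    (0,1)@(1, 3): e=[35,90,-43] → ·
    (1,1)@(3, 3): e=[9,70,3] → #
    (2,1)@(5, 3): e=[-17,50,49] → ·
    (1,2)@(3, 5): e=[41,82,-41] → ·
    (2,2)@(5, 5): e=[15,62,5] → #
    (3,2)@(7, 5): e=[-11,42,51] → ·
    (2,3)@(5, 7): e=[47,74,-39] → ·
    (3,3)@(7, 7): e=[21,54,7] → #
    (4,3)@(9, 7): e=[-5,34,53] → ·
    (3,4)@(7, 9): e=[53,66,-37] → ·
  covered (14 px):
    # · · · · · · · · · ·
    · # · · · · · · · · ·
    · · # · · · · · · · ·
    · · · # · · · · · · ·
    · · · · # # · · · · ·
    · · · · · # # · · · ·
    · · · · · · # # · · ·
    · · · · · · · # # · ·
    · · · · · · · · # · ·
    · · · · · · · · · # ·
    · · · · · · · · · · ·
    · · · · · · · · · · ·

Answer: 21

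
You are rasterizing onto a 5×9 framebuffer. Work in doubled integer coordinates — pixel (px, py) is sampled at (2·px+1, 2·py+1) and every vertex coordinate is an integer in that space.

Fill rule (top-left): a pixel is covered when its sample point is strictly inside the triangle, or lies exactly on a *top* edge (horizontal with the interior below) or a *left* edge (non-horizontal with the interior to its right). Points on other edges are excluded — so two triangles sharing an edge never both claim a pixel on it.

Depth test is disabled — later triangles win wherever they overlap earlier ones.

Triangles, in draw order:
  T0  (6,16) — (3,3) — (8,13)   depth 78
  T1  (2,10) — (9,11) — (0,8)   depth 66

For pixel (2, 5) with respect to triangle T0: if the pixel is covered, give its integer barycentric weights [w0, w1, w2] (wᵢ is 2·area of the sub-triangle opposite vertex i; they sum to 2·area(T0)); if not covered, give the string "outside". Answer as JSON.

T0:
  2·area = 35
  edge (6, 16)→(3, 3): d=(-3,-13) top-left  bias=+0
  edge (3, 3)→(8, 13): d=(5,10) right/bottom  bias=-1
  edge (8, 13)→(6, 16): d=(-2,3) right/bottom  bias=-1
    (1,1)@(3, 3): e=[0,0,35] → ·  [on edge]
    (2,3)@(5, 7): e=[14,0,21] → ·  [on edge]
    (2,4)@(5, 9): e=[8,10,17] → #
    (3,4)@(7, 9): e=[34,-10,11] → ·
    (2,5)@(5, 11): e=[2,20,13] → #
    (3,5)@(7, 11): e=[28,0,7] → ·  [on edge]
    (2,6)@(5, 13): e=[-4,30,9] → ·
    (3,6)@(7, 13): e=[22,10,3] → #
    (4,6)@(9, 13): e=[48,-10,-3] → ·
    (3,7)@(7, 15): e=[16,20,-1] → ·
    (4,7)@(9, 15): e=[42,0,-7] → ·  [on edge]
  covered (3 px):
    · · · · ·
    · · · · ·
    · · · · ·
    · · · · ·
    · · # · ·
    · · # · ·
    · · · # ·
    · · · · ·
    · · · · ·
T1:
  2·area = 12  (B↔C swapped to make it positive)
  edge (2, 10)→(0, 8): d=(-2,-2) top-left  bias=+0
  edge (0, 8)→(9, 11): d=(9,3) right/bottom  bias=-1
  edge (9, 11)→(2, 10): d=(-7,-1) top-left  bias=+0
    (0,4)@(1, 9): e=[0,6,6] → #  [on edge]
    (1,4)@(3, 9): e=[4,0,8] → ·  [on edge]
    (0,5)@(1, 11): e=[-4,24,-8] → ·
    (1,5)@(3, 11): e=[0,18,-6] → ·  [on edge]
    (4,5)@(9, 11): e=[12,0,0] → ·  [on edge]
    (2,6)@(5, 13): e=[0,30,-18] → ·  [on edge]
    (3,7)@(7, 15): e=[0,42,-30] → ·  [on edge]
    (4,8)@(9, 17): e=[0,54,-42] → ·  [on edge]
  covered (1 px):
    · · · · ·
    · · · · ·
    · · · · ·
    · · · · ·
    # · · · ·
    · · · · ·
    · · · · ·
    · · · · ·
    · · · · ·

Result: [20,13,2]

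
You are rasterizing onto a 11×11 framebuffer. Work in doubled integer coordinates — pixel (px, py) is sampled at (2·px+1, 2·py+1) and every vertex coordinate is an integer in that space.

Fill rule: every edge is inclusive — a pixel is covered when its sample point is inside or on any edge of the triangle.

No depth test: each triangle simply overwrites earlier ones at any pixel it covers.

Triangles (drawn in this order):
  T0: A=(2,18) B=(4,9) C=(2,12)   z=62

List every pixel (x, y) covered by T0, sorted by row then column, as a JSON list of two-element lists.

T0:
  2·area = 12  (B↔C swapped to make it positive)
  edge (2, 18)→(2, 12): d=(0,-6) inclusive
  edge (2, 12)→(4, 9): d=(2,-3) inclusive
  edge (4, 9)→(2, 18): d=(-2,9) inclusive
    (1,5)@(3, 11): e=[6,1,5] → █
    (2,5)@(5, 11): e=[18,7,-13] → ·
    (1,6)@(3, 13): e=[6,5,1] → █
    (2,6)@(5, 13): e=[18,11,-17] → ·
    (1,7)@(3, 15): e=[6,9,-3] → ·
  covered (2 px):
    · · · · · · · · · · ·
    · · · · · · · · · · ·
    · · · · · · · · · · ·
    · · · · · · · · · · ·
    · · · · · · · · · · ·
    · █ · · · · · · · · ·
    · █ · · · · · · · · ·
    · · · · · · · · · · ·
    · · · · · · · · · · ·
    · · · · · · · · · · ·
    · · · · · · · · · · ·

Final: [[1,5],[1,6]]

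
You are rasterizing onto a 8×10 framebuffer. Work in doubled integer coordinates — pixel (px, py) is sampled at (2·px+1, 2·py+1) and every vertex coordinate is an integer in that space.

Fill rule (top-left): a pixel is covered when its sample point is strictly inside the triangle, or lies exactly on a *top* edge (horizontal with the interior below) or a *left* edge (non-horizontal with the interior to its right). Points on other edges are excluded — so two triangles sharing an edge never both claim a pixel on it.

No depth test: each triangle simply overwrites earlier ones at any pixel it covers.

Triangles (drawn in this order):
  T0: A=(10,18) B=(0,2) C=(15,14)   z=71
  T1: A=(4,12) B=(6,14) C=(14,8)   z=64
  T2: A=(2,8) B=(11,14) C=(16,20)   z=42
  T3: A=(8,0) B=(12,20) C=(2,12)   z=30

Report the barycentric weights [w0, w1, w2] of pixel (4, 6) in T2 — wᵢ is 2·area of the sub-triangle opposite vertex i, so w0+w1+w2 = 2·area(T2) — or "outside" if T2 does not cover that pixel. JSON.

T0:
  2·area = 120
  edge (10, 18)→(0, 2): d=(-10,-16) top-left  bias=+0
  edge (0, 2)→(15, 14): d=(15,12) right/bottom  bias=-1
  edge (15, 14)→(10, 18): d=(-5,4) right/bottom  bias=-1
    (0,1)@(1, 3): e=[6,3,111] → #
    (1,1)@(3, 3): e=[38,-21,103] → ·
    (0,2)@(1, 5): e=[-14,33,101] → ·
    (1,2)@(3, 5): e=[18,9,93] → #
    (2,2)@(5, 5): e=[50,-15,85] → ·
    (1,3)@(3, 7): e=[-2,39,83] → ·
    (2,3)@(5, 7): e=[30,15,75] → #
    (3,3)@(7, 7): e=[62,-9,67] → ·
    (2,4)@(5, 9): e=[10,45,65] → #
    (3,4)@(7, 9): e=[42,21,57] → #
    (4,4)@(9, 9): e=[74,-3,49] → ·
    (2,5)@(5, 11): e=[-10,75,55] → ·
  covered (16 px):
    · · · · · · · ·
    # · · · · · · ·
    · # · · · · · ·
    · · # · · · · ·
    · · # # · · · ·
    · · · # # # · ·
    · · · # # # # ·
    · · · · # # # ·
    · · · · · # · ·
    · · · · · · · ·
T1:
  2·area = 28  (B↔C swapped to make it positive)
  edge (4, 12)→(14, 8): d=(10,-4) top-left  bias=+0
  edge (14, 8)→(6, 14): d=(-8,6) right/bottom  bias=-1
  edge (6, 14)→(4, 12): d=(-2,-2) top-left  bias=+0
    (0,4)@(1, 9): e=[-42,70,0] → ·  [on edge]
    (1,5)@(3, 11): e=[-14,42,0] → ·  [on edge]
    (3,5)@(7, 11): e=[2,18,8] → #
    (4,5)@(9, 11): e=[10,6,12] → #
    (5,5)@(11, 11): e=[18,-6,16] → ·
    (2,6)@(5, 13): e=[14,14,0] → #  [on edge]
    (4,6)@(9, 13): e=[30,-10,8] → ·
    (2,7)@(5, 15): e=[34,-2,-4] → ·
    (3,7)@(7, 15): e=[42,-14,0] → ·  [on edge]
    (4,8)@(9, 17): e=[70,-42,0] → ·  [on edge]
    (5,9)@(11, 19): e=[98,-70,0] → ·  [on edge]
  covered (4 px):
    · · · · · · · ·
    · · · · · · · ·
    · · · · · · · ·
    · · · · · · · ·
    · · · · · · · ·
    · · · # # · · ·
    · · # # · · · ·
    · · · · · · · ·
    · · · · · · · ·
    · · · · · · · ·
T2:
  2·area = 24
  edge (2, 8)→(11, 14): d=(9,6) right/bottom  bias=-1
  edge (11, 14)→(16, 20): d=(5,6) right/bottom  bias=-1
  edge (16, 20)→(2, 8): d=(-14,-12) top-left  bias=+0
    (4,6)@(9, 13): e=[3,7,14] → #
    (5,6)@(11, 13): e=[-9,-5,38] → ·
    (4,7)@(9, 15): e=[21,17,-14] → ·
    (5,7)@(11, 15): e=[9,5,10] → #
    (6,7)@(13, 15): e=[-3,-7,34] → ·
    (5,8)@(11, 17): e=[27,15,-18] → ·
    (6,8)@(13, 17): e=[15,3,6] → #
    (7,8)@(15, 17): e=[3,-9,30] → ·
    (6,9)@(13, 19): e=[33,13,-22] → ·
    (7,9)@(15, 19): e=[21,1,2] → #
  covered (4 px):
    · · · · · · · ·
    · · · · · · · ·
    · · · · · · · ·
    · · · · · · · ·
    · · · · · · · ·
    · · · · · · · ·
    · · · · # · · ·
    · · · · · # · ·
    · · · · · · # ·
    · · · · · · · #
T3:
  2·area = 168
  edge (8, 0)→(12, 20): d=(4,20) right/bottom  bias=-1
  edge (12, 20)→(2, 12): d=(-10,-8) top-left  bias=+0
  edge (2, 12)→(8, 0): d=(6,-12) top-left  bias=+0
    (3,1)@(7, 3): e=[32,130,6] → #
    (4,1)@(9, 3): e=[-8,146,30] → ·
    (3,2)@(7, 5): e=[40,110,18] → #
    (4,2)@(9, 5): e=[0,126,42] → ·  [on edge]
    (2,3)@(5, 7): e=[88,74,6] → #
    (4,3)@(9, 7): e=[8,106,54] → #
    (5,3)@(11, 7): e=[-32,122,78] → ·
    (2,4)@(5, 9): e=[96,54,18] → #
    (5,4)@(11, 9): e=[-24,102,90] → ·
    (1,5)@(3, 11): e=[144,18,6] → #
    (5,5)@(11, 11): e=[-16,82,102] → ·
    (1,6)@(3, 13): e=[152,-2,18] → ·
    (5,7)@(11, 15): e=[0,42,126] → ·  [on edge]
  covered (20 px):
    · · · · · · · ·
    · · · # · · · ·
    · · · # · · · ·
    · · # # # · · ·
    · · # # # · · ·
    · # # # # · · ·
    · · # # # · · ·
    · · · # # · · ·
    · · · · # # · ·
    · · · · · # · ·

Answer: [7,14,3]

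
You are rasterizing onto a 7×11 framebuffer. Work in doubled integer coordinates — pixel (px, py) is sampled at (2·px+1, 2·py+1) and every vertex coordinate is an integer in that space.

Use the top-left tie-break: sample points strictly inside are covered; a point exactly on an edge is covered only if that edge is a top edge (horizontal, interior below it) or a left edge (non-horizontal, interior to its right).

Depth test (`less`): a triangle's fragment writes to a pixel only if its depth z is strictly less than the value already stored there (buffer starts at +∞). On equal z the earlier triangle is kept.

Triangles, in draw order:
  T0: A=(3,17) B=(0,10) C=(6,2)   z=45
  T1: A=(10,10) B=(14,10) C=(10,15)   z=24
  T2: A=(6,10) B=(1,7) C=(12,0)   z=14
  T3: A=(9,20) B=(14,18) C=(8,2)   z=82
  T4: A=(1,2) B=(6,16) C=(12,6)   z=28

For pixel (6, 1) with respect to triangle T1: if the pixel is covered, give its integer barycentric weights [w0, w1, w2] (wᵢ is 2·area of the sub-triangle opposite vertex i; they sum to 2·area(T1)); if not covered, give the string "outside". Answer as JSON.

T0:
  2·area = 66
  edge (3, 17)→(0, 10): d=(-3,-7) top-left  bias=+0
  edge (0, 10)→(6, 2): d=(6,-8) top-left  bias=+0
  edge (6, 2)→(3, 17): d=(-3,15) right/bottom  bias=-1
    (2,2)@(5, 5): e=[50,10,6] → X
    (3,2)@(7, 5): e=[64,26,-24] → .
    (1,3)@(3, 7): e=[30,6,30] → X
    (2,3)@(5, 7): e=[44,22,0] → .  [on edge]
    (0,4)@(1, 9): e=[10,2,54] → X
    (2,4)@(5, 9): e=[38,34,-6] → .
    (0,5)@(1, 11): e=[4,14,48] → X
    (2,5)@(5, 11): e=[32,46,-12] → .
    (0,6)@(1, 13): e=[-2,26,42] → .
    (1,6)@(3, 13): e=[12,42,12] → X
    (2,6)@(5, 13): e=[26,58,-18] → .
    (1,7)@(3, 15): e=[6,54,6] → X
    (1,8)@(3, 17): e=[0,66,0] → .  [on edge]
  covered (8 px):
    . . . . . . .
    . . . . . . .
    . . X . . . .
    . X . . . . .
    X X . . . . .
    X X . . . . .
    . X . . . . .
    . X . . . . .
    . . . . . . .
    . . . . . . .
    . . . . . . .
T1:
  2·area = 20
  edge (10, 10)→(14, 10): d=(4,0) top-left  bias=+0
  edge (14, 10)→(10, 15): d=(-4,5) right/bottom  bias=-1
  edge (10, 15)→(10, 10): d=(0,-5) top-left  bias=+0
    (5,5)@(11, 11): e=[4,11,5] → X
    (6,5)@(13, 11): e=[4,1,15] → X
    (5,6)@(11, 13): e=[12,3,5] → X
    (6,6)@(13, 13): e=[12,-7,15] → .
    (5,7)@(11, 15): e=[20,-5,5] → .
  covered (3 px):
    . . . . . . .
    . . . . . . .
    . . . . . . .
    . . . . . . .
    . . . . . . .
    . . . . . X X
    . . . . . X .
    . . . . . . .
    . . . . . . .
    . . . . . . .
    . . . . . . .
T2:
  2·area = 68
  edge (6, 10)→(1, 7): d=(-5,-3) top-left  bias=+0
  edge (1, 7)→(12, 0): d=(11,-7) top-left  bias=+0
  edge (12, 0)→(6, 10): d=(-6,10) right/bottom  bias=-1
    (5,0)@(11, 1): e=[60,4,4] → X
    (6,0)@(13, 1): e=[66,18,-16] → .
    (4,1)@(9, 3): e=[44,12,12] → X
    (5,1)@(11, 3): e=[50,26,-8] → .
    (2,2)@(5, 5): e=[22,6,40] → X
    (3,2)@(7, 5): e=[28,20,20] → X
    (4,2)@(9, 5): e=[34,34,0] → .  [on edge]
    (0,3)@(1, 7): e=[0,0,68] → X  [on edge]
    (1,3)@(3, 7): e=[6,14,48] → X
    (4,3)@(9, 7): e=[24,56,-12] → .
    (0,4)@(1, 9): e=[-10,22,56] → .
    (1,4)@(3, 9): e=[-4,36,36] → .
    (5,6)@(11, 13): e=[0,136,-68] → .  [on edge]
    (1,7)@(3, 15): e=[-34,102,0] → .  [on edge]
  covered (9 px):
    . . . . . X .
    . . . . X . .
    . . X X . . .
    X X X X . . .
    . . X . . . .
    . . . . . . .
    . . . . . . .
    . . . . . . .
    . . . . . . .
    . . . . . . .
    . . . . . . .
T3:
  2·area = 92  (B↔C swapped to make it positive)
  edge (9, 20)→(8, 2): d=(-1,-18) top-left  bias=+0
  edge (8, 2)→(14, 18): d=(6,16) right/bottom  bias=-1
  edge (14, 18)→(9, 20): d=(-5,2) right/bottom  bias=-1
    (4,2)@(9, 5): e=[15,2,75] → X
    (5,2)@(11, 5): e=[51,-30,71] → .
    (4,3)@(9, 7): e=[13,14,65] → X
    (5,3)@(11, 7): e=[49,-18,61] → .
    (4,4)@(9, 9): e=[11,26,55] → X
    (5,4)@(11, 9): e=[47,-6,51] → .
    (4,5)@(9, 11): e=[9,38,45] → X
    (5,5)@(11, 11): e=[45,6,41] → X
    (6,5)@(13, 11): e=[81,-26,37] → .
    (4,6)@(9, 13): e=[7,50,35] → X
    (6,6)@(13, 13): e=[79,-14,27] → .
    (4,7)@(9, 15): e=[5,62,25] → X
  covered (14 px):
    . . . . . . .
    . . . . . . .
    . . . . X . .
    . . . . X . .
    . . . . X . .
    . . . . X X .
    . . . . X X .
    . . . . X X .
    . . . . X X X
    . . . . X X .
    . . . . . . .
T4:
  2·area = 134  (B↔C swapped to make it positive)
  edge (1, 2)→(12, 6): d=(11,4) right/bottom  bias=-1
  edge (12, 6)→(6, 16): d=(-6,10) right/bottom  bias=-1
  edge (6, 16)→(1, 2): d=(-5,-14) top-left  bias=+0
    (1,1)@(3, 3): e=[3,108,23] → X
    (2,1)@(5, 3): e=[-5,88,51] → .
    (1,2)@(3, 5): e=[25,96,13] → X
    (2,2)@(5, 5): e=[17,76,41] → X
    (3,2)@(7, 5): e=[9,56,69] → X
    (4,2)@(9, 5): e=[1,36,97] → X
    (5,2)@(11, 5): e=[-7,16,125] → .
    (1,3)@(3, 7): e=[47,84,3] → X
    (5,3)@(11, 7): e=[15,4,115] → X
    (6,3)@(13, 7): e=[7,-16,143] → .
    (1,4)@(3, 9): e=[69,72,-7] → .
    (2,4)@(5, 9): e=[61,52,21] → X
    (4,5)@(9, 11): e=[67,0,67] → .  [on edge]
    (1,10)@(3, 21): e=[201,0,-67] → .  [on edge]
  covered (17 px):
    . . . . . . .
    . X . . . . .
    . X X X X . .
    . X X X X X .
    . . X X X . .
    . . X X . . .
    . . X X . . .
    . . . . . . .
    . . . . . . .
    . . . . . . .
    . . . . . . .

Final: "outside"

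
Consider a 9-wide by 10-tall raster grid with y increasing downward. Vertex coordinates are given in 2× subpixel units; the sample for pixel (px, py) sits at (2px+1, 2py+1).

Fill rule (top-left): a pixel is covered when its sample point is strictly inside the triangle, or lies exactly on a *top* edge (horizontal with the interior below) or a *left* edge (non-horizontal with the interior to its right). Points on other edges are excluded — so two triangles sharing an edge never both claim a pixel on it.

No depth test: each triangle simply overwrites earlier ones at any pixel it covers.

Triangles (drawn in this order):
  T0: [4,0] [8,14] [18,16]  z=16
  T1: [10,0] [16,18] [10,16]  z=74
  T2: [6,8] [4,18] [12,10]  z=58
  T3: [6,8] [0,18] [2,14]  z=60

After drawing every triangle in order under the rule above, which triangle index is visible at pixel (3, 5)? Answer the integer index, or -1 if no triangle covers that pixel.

T0:
  2·area = 132  (B↔C swapped to make it positive)
  edge (4, 0)→(18, 16): d=(14,16) right/bottom  bias=-1
  edge (18, 16)→(8, 14): d=(-10,-2) top-left  bias=+0
  edge (8, 14)→(4, 0): d=(-4,-14) top-left  bias=+0
    (2,1)@(5, 3): e=[26,104,2] → #
    (3,1)@(7, 3): e=[-6,108,30] → ·
    (2,2)@(5, 5): e=[54,84,-6] → ·
    (3,2)@(7, 5): e=[22,88,22] → #
    (4,2)@(9, 5): e=[-10,92,50] → ·
    (3,3)@(7, 7): e=[50,68,14] → #
    (4,3)@(9, 7): e=[18,72,42] → #
    (5,3)@(11, 7): e=[-14,76,70] → ·
    (3,4)@(7, 9): e=[78,48,6] → #
    (5,4)@(11, 9): e=[14,56,62] → #
    (6,4)@(13, 9): e=[-18,60,90] → ·
    (3,5)@(7, 11): e=[106,28,-2] → ·
    (1,6)@(3, 13): e=[198,0,-66] → ·  [on edge]
    (6,7)@(13, 15): e=[66,0,66] → #  [on edge]
  covered (17 px):
    · · · · · · · · ·
    · · # · · · · · ·
    · · · # · · · · ·
    · · · # # · · · ·
    · · · # # # · · ·
    · · · · # # # · ·
    · · · · # # # # ·
    · · · · · · # # #
    · · · · · · · · ·
    · · · · · · · · ·
T1:
  2·area = 96
  edge (10, 0)→(16, 18): d=(6,18) right/bottom  bias=-1
  edge (16, 18)→(10, 16): d=(-6,-2) top-left  bias=+0
  edge (10, 16)→(10, 0): d=(0,-16) top-left  bias=+0
    (5,1)@(11, 3): e=[0,80,16] → ·  [on edge]
    (5,2)@(11, 5): e=[12,68,16] → #
    (6,2)@(13, 5): e=[-24,72,48] → ·
    (5,3)@(11, 7): e=[24,56,16] → #
    (6,3)@(13, 7): e=[-12,60,48] → ·
    (5,4)@(11, 9): e=[36,44,16] → #
    (6,4)@(13, 9): e=[0,48,48] → ·  [on edge]
    (5,5)@(11, 11): e=[48,32,16] → #
    (6,5)@(13, 11): e=[12,36,48] → #
    (7,5)@(15, 11): e=[-24,40,80] → ·
    (0,6)@(1, 13): e=[240,0,-144] → ·  [on edge]
    (5,6)@(11, 13): e=[60,20,16] → #
    (3,7)@(7, 15): e=[144,0,-48] → ·  [on edge]
    (7,7)@(15, 15): e=[0,16,80] → ·  [on edge]
    (6,8)@(13, 17): e=[48,0,48] → #  [on edge]
  covered (11 px):
    · · · · · · · · ·
    · · · · · · · · ·
    · · · · · # · · ·
    · · · · · # · · ·
    · · · · · # · · ·
    · · · · · # # · ·
    · · · · · # # · ·
    · · · · · # # · ·
    · · · · · · # # ·
    · · · · · · · · ·
T2:
  2·area = 64  (B↔C swapped to make it positive)
  edge (6, 8)→(12, 10): d=(6,2) right/bottom  bias=-1
  edge (12, 10)→(4, 18): d=(-8,8) right/bottom  bias=-1
  edge (4, 18)→(6, 8): d=(2,-10) top-left  bias=+0
    (3,1)@(7, 3): e=[-32,96,0] → ·  [on edge]
    (8,2)@(17, 5): e=[-40,0,104] → ·  [on edge]
    (1,3)@(3, 7): e=[0,96,-32] → ·  [on edge]
    (7,3)@(15, 7): e=[-24,0,88] → ·  [on edge]
    (3,4)@(7, 9): e=[4,48,12] → #
    (4,4)@(9, 9): e=[0,32,32] → ·  [on edge]
    (6,4)@(13, 9): e=[-8,0,72] → ·  [on edge]
    (3,5)@(7, 11): e=[16,32,16] → #
    (4,5)@(9, 11): e=[12,16,36] → #
    (5,5)@(11, 11): e=[8,0,56] → ·  [on edge]
    (7,5)@(15, 11): e=[0,-32,96] → ·  [on edge]
    (2,6)@(5, 13): e=[32,32,0] → #  [on edge]
    (4,6)@(9, 13): e=[24,0,40] → ·  [on edge]
    (3,7)@(7, 15): e=[40,0,24] → ·  [on edge]
    (2,8)@(5, 17): e=[56,0,8] → ·  [on edge]
    (1,9)@(3, 19): e=[72,0,-8] → ·  [on edge]
  covered (6 px):
    · · · · · · · · ·
    · · · · · · · · ·
    · · · · · · · · ·
    · · · · · · · · ·
    · · · # · · · · ·
    · · · # # · · · ·
    · · # # · · · · ·
    · · # · · · · · ·
    · · · · · · · · ·
    · · · · · · · · ·
T3:
  2·area = 4
  edge (6, 8)→(0, 18): d=(-6,10) right/bottom  bias=-1
  edge (0, 18)→(2, 14): d=(2,-4) top-left  bias=+0
  edge (2, 14)→(6, 8): d=(4,-6) top-left  bias=+0
    (4,1)@(9, 3): e=[0,6,-2] → ·  [on edge]
    (1,6)@(3, 13): e=[0,2,2] → ·  [on edge]
  covered (0 px):
    · · · · · · · · ·
    · · · · · · · · ·
    · · · · · · · · ·
    · · · · · · · · ·
    · · · · · · · · ·
    · · · · · · · · ·
    · · · · · · · · ·
    · · · · · · · · ·
    · · · · · · · · ·
    · · · · · · · · ·

Z-buffer (winner per pixel, '.' = empty):
  . . . . . . . . .
  . . 0 . . . . . .
  . . . 0 . 1 . . .
  . . . 0 0 1 . . .
  . . . 2 0 1 . . .
  . . . 2 2 1 1 . .
  . . 2 2 0 1 1 0 .
  . . 2 . . 1 1 0 0
  . . . . . . 1 1 .
  . . . . . . . . .

Result: 2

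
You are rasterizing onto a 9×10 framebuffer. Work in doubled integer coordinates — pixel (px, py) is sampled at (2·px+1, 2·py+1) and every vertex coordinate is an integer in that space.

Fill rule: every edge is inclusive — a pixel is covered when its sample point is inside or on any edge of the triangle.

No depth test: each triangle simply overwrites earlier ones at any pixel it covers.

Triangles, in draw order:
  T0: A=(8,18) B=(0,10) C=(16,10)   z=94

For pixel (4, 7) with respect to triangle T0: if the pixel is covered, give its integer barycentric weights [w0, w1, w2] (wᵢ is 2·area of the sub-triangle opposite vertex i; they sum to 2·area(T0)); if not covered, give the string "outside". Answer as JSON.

T0:
  2·area = 128
  edge (8, 18)→(0, 10): d=(-8,-8) inclusive
  edge (0, 10)→(16, 10): d=(16,0) inclusive
  edge (16, 10)→(8, 18): d=(-8,8) inclusive
    (8,4)@(17, 9): e=[144,-16,0] → ·  [on edge]
    (0,5)@(1, 11): e=[0,16,112] → #  [on edge]
    (1,5)@(3, 11): e=[16,16,96] → #
    (2,5)@(5, 11): e=[32,16,80] → #
    (3,5)@(7, 11): e=[48,16,64] → #
    (4,5)@(9, 11): e=[64,16,48] → #
    (5,5)@(11, 11): e=[80,16,32] → #
    (6,5)@(13, 11): e=[96,16,16] → #
    (7,5)@(15, 11): e=[112,16,0] → #  [on edge]
    (8,5)@(17, 11): e=[128,16,-16] → ·
    (0,6)@(1, 13): e=[-16,48,96] → ·
    (1,6)@(3, 13): e=[0,48,80] → #  [on edge]
    (6,6)@(13, 13): e=[80,48,0] → #  [on edge]
    (2,7)@(5, 15): e=[0,80,48] → #  [on edge]
    (5,7)@(11, 15): e=[48,80,0] → #  [on edge]
    (3,8)@(7, 17): e=[0,112,16] → #  [on edge]
    (4,8)@(9, 17): e=[16,112,0] → #  [on edge]
    (3,9)@(7, 19): e=[-16,144,0] → ·  [on edge]
    (4,9)@(9, 19): e=[0,144,-16] → ·  [on edge]
  covered (20 px):
    · · · · · · · · ·
    · · · · · · · · ·
    · · · · · · · · ·
    · · · · · · · · ·
    · · · · · · · · ·
    # # # # # # # # ·
    · # # # # # # · ·
    · · # # # # · · ·
    · · · # # · · · ·
    · · · · · · · · ·

Answer: [80,16,32]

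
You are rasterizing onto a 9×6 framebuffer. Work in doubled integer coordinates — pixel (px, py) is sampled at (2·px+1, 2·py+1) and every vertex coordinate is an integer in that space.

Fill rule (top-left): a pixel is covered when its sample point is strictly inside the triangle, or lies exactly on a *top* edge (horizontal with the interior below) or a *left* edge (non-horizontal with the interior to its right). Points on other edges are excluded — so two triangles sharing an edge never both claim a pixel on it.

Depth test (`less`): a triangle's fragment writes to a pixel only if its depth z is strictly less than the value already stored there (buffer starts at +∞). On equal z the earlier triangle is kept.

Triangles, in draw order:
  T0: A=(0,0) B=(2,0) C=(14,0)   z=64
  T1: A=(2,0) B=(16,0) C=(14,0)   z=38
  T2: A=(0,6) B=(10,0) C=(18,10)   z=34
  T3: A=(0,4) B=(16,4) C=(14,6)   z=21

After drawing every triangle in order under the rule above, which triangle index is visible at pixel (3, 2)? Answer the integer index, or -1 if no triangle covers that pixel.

T0:
  degenerate (2·area = 0) — covers nothing
T1:
  degenerate (2·area = 0) — covers nothing
T2:
  2·area = 148
  edge (0, 6)→(10, 0): d=(10,-6) top-left  bias=+0
  edge (10, 0)→(18, 10): d=(8,10) right/bottom  bias=-1
  edge (18, 10)→(0, 6): d=(-18,-4) top-left  bias=+0
    (4,0)@(9, 1): e=[4,18,126] → #
    (5,0)@(11, 1): e=[16,-2,134] → ·
    (2,1)@(5, 3): e=[0,74,74] → #  [on edge]
    (3,1)@(7, 3): e=[12,54,82] → #
    (5,1)@(11, 3): e=[36,14,98] → #
    (6,1)@(13, 3): e=[48,-6,106] → ·
    (1,2)@(3, 5): e=[8,110,30] → #
    (6,2)@(13, 5): e=[68,10,70] → #
    (7,2)@(15, 5): e=[80,-10,78] → ·
    (1,3)@(3, 7): e=[28,126,-6] → ·
    (2,3)@(5, 7): e=[40,106,2] → #
    (7,3)@(15, 7): e=[100,6,42] → #
  covered (19 px):
    · · · · # · · · ·
    · · # # # # · · ·
    · # # # # # # · ·
    · · # # # # # # ·
    · · · · · · · # #
    · · · · · · · · ·
T3:
  2·area = 32
  edge (0, 4)→(16, 4): d=(16,0) top-left  bias=+0
  edge (16, 4)→(14, 6): d=(-2,2) right/bottom  bias=-1
  edge (14, 6)→(0, 4): d=(-14,-2) top-left  bias=+0
    (8,1)@(17, 3): e=[-16,0,48] → ·  [on edge]
    (3,2)@(7, 5): e=[16,16,0] → #  [on edge]
    (4,2)@(9, 5): e=[16,12,4] → #
    (5,2)@(11, 5): e=[16,8,8] → #
    (6,2)@(13, 5): e=[16,4,12] → #
    (7,2)@(15, 5): e=[16,0,16] → ·  [on edge]
    (3,3)@(7, 7): e=[48,12,-28] → ·
    (4,3)@(9, 7): e=[48,8,-24] → ·
    (5,3)@(11, 7): e=[48,4,-20] → ·
    (6,3)@(13, 7): e=[48,0,-16] → ·  [on edge]
    (5,4)@(11, 9): e=[80,0,-48] → ·  [on edge]
    (4,5)@(9, 11): e=[112,0,-80] → ·  [on edge]
  covered (4 px):
    · · · · · · · · ·
    · · · · · · · · ·
    · · · # # # # · ·
    · · · · · · · · ·
    · · · · · · · · ·
    · · · · · · · · ·

Z-buffer (winner per pixel, '.' = empty):
  . . . . 2 . . . .
  . . 2 2 2 2 . . .
  . 2 2 3 3 3 3 . .
  . . 2 2 2 2 2 2 .
  . . . . . . . 2 2
  . . . . . . . . .

Result: 3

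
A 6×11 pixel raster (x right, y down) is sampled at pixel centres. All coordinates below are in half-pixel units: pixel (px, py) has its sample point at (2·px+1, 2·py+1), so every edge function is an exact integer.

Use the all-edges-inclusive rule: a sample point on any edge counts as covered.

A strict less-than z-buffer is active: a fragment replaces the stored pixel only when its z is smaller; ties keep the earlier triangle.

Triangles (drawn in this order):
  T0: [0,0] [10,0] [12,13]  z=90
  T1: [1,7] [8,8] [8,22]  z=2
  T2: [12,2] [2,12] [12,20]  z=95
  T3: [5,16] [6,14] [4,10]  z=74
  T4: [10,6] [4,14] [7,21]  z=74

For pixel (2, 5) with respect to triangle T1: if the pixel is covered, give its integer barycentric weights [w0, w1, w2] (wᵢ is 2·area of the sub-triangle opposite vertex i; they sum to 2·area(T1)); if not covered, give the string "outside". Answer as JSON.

T0:
  2·area = 130
  edge (0, 0)→(10, 0): d=(10,0) inclusive
  edge (10, 0)→(12, 13): d=(2,13) inclusive
  edge (12, 13)→(0, 0): d=(-12,-13) inclusive
    (0,0)@(1, 1): e=[10,119,1] → #
    (1,0)@(3, 1): e=[10,93,27] → #
    (2,0)@(5, 1): e=[10,67,53] → #
    (3,0)@(7, 1): e=[10,41,79] → #
    (4,0)@(9, 1): e=[10,15,105] → #
    (5,0)@(11, 1): e=[10,-11,131] → ·
    (0,1)@(1, 3): e=[30,123,-23] → ·
    (1,1)@(3, 3): e=[30,97,3] → #
    (5,1)@(11, 3): e=[30,-7,107] → ·
    (1,2)@(3, 5): e=[50,101,-21] → ·
    (2,2)@(5, 5): e=[50,75,5] → #
    (5,2)@(11, 5): e=[50,-3,83] → ·
  covered (18 px):
    # # # # # ·
    · # # # # ·
    · · # # # ·
    · · · # # #
    · · · · # #
    · · · · · #
    · · · · · ·
    · · · · · ·
    · · · · · ·
    · · · · · ·
    · · · · · ·
T1:
  2·area = 98
  edge (1, 7)→(8, 8): d=(7,1) inclusive
  edge (8, 8)→(8, 22): d=(0,14) inclusive
  edge (8, 22)→(1, 7): d=(-7,-15) inclusive
    (0,3)@(1, 7): e=[0,98,0] → #  [on edge]
    (1,3)@(3, 7): e=[-2,70,30] → ·
    (0,4)@(1, 9): e=[14,98,-14] → ·
    (1,4)@(3, 9): e=[12,70,16] → #
    (2,4)@(5, 9): e=[10,42,46] → #
    (3,4)@(7, 9): e=[8,14,76] → #
    (4,4)@(9, 9): e=[6,-14,106] → ·
    (1,5)@(3, 11): e=[26,70,2] → #
    (4,5)@(9, 11): e=[20,-14,92] → ·
    (1,6)@(3, 13): e=[40,70,-12] → ·
    (2,6)@(5, 13): e=[38,42,18] → #
    (4,6)@(9, 13): e=[34,-14,78] → ·
  covered (13 px):
    · · · · · ·
    · · · · · ·
    · · · · · ·
    # · · · · ·
    · # # # · ·
    · # # # · ·
    · · # # · ·
    · · # # · ·
    · · · # · ·
    · · · # · ·
    · · · · · ·
T2:
  2·area = 180  (B↔C swapped to make it positive)
  edge (12, 2)→(12, 20): d=(0,18) inclusive
  edge (12, 20)→(2, 12): d=(-10,-8) inclusive
  edge (2, 12)→(12, 2): d=(10,-10) inclusive
    (5,1)@(11, 3): e=[18,162,0] → #  [on edge]
    (4,2)@(9, 5): e=[54,126,0] → #  [on edge]
    (3,3)@(7, 7): e=[90,90,0] → #  [on edge]
    (2,4)@(5, 9): e=[126,54,0] → #  [on edge]
    (1,5)@(3, 11): e=[162,18,0] → #  [on edge]
    (0,6)@(1, 13): e=[198,-18,0] → ·  [on edge]
    (1,6)@(3, 13): e=[162,-2,20] → ·
    (2,6)@(5, 13): e=[126,14,40] → #
    (2,7)@(5, 15): e=[126,-6,60] → ·
    (3,7)@(7, 15): e=[90,10,80] → #
    (3,8)@(7, 17): e=[90,-10,100] → ·
    (4,8)@(9, 17): e=[54,6,120] → #
  covered (25 px):
    · · · · · ·
    · · · · · #
    · · · · # #
    · · · # # #
    · · # # # #
    · # # # # #
    · · # # # #
    · · · # # #
    · · · · # #
    · · · · · #
    · · · · · ·
T3:
  2·area = 8  (B↔C swapped to make it positive)
  edge (5, 16)→(4, 10): d=(-1,-6) inclusive
  edge (4, 10)→(6, 14): d=(2,4) inclusive
  edge (6, 14)→(5, 16): d=(-1,2) inclusive
    (2,6)@(5, 13): e=[3,2,3] → #
    (3,6)@(7, 13): e=[15,-6,-1] → ·
    (2,7)@(5, 15): e=[1,6,1] → #
    (3,7)@(7, 15): e=[13,-2,-3] → ·
    (2,8)@(5, 17): e=[-1,10,-1] → ·
  covered (2 px):
    · · · · · ·
    · · · · · ·
    · · · · · ·
    · · · · · ·
    · · · · · ·
    · · · · · ·
    · · # · · ·
    · · # · · ·
    · · · · · ·
    · · · · · ·
    · · · · · ·
T4:
  2·area = 66  (B↔C swapped to make it positive)
  edge (10, 6)→(7, 21): d=(-3,15) inclusive
  edge (7, 21)→(4, 14): d=(-3,-7) inclusive
  edge (4, 14)→(10, 6): d=(6,-8) inclusive
    (5,0)@(11, 1): e=[0,88,-22] → ·  [on edge]
    (0,3)@(1, 7): e=[132,0,-66] → ·  [on edge]
    (4,4)@(9, 9): e=[6,50,10] → #
    (5,4)@(11, 9): e=[-24,64,26] → ·
    (3,5)@(7, 11): e=[30,30,6] → #
    (4,5)@(9, 11): e=[0,44,22] → #  [on edge]
    (5,5)@(11, 11): e=[-30,58,38] → ·
    (2,6)@(5, 13): e=[54,10,2] → #
    (4,6)@(9, 13): e=[-6,38,34] → ·
    (2,7)@(5, 15): e=[48,4,14] → #
    (4,7)@(9, 15): e=[-12,32,46] → ·
    (2,8)@(5, 17): e=[42,-2,26] → ·
    (3,10)@(7, 21): e=[0,0,66] → #  [on edge]
  covered (10 px):
    · · · · · ·
    · · · · · ·
    · · · · · ·
    · · · · · ·
    · · · · # ·
    · · · # # ·
    · · # # · ·
    · · # # · ·
    · · · # · ·
    · · · # · ·
    · · · # · ·

Final: [42,32,24]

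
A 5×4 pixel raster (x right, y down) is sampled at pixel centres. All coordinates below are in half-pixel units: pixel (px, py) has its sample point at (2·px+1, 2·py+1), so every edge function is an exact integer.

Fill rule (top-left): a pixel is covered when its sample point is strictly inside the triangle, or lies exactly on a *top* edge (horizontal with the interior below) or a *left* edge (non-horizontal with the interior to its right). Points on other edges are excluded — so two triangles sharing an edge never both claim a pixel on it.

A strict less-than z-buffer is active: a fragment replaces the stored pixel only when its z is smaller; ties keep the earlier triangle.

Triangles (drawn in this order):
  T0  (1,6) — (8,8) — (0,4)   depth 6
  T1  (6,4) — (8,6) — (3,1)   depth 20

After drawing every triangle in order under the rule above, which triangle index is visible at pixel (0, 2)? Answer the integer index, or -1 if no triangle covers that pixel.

T0:
  2·area = 12  (B↔C swapped to make it positive)
  edge (1, 6)→(0, 4): d=(-1,-2) top-left  bias=+0
  edge (0, 4)→(8, 8): d=(8,4) right/bottom  bias=-1
  edge (8, 8)→(1, 6): d=(-7,-2) top-left  bias=+0
    (0,2)@(1, 5): e=[1,4,7] → █
    (1,2)@(3, 5): e=[5,-4,11] → ·
    (0,3)@(1, 7): e=[-1,20,-7] → ·
    (2,3)@(5, 7): e=[7,4,1] → █
    (3,3)@(7, 7): e=[11,-4,5] → ·
  covered (2 px):
    · · · · ·
    · · · · ·
    █ · · · ·
    · · █ · ·
T1:
  degenerate (2·area = 0) — covers nothing

Z-buffer (winner per pixel, '.' = empty):
  . . . . .
  . . . . .
  0 . . . .
  . . 0 . .

Result: 0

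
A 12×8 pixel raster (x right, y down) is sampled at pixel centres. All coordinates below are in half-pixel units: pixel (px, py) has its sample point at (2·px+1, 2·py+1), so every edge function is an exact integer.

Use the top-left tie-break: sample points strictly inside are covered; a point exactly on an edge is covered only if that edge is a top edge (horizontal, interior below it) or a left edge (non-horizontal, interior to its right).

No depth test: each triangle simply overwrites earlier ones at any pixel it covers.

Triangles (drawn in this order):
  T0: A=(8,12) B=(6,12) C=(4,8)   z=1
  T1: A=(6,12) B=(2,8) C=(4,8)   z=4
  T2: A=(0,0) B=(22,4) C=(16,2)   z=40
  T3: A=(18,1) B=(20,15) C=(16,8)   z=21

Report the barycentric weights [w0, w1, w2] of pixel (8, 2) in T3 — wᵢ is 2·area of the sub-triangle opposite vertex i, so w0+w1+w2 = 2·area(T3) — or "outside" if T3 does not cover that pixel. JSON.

T0:
  2·area = 8
  edge (8, 12)→(6, 12): d=(-2,0) right/bottom  bias=-1
  edge (6, 12)→(4, 8): d=(-2,-4) top-left  bias=+0
  edge (4, 8)→(8, 12): d=(4,4) right/bottom  bias=-1
    (0,2)@(1, 5): e=[14,-6,0] → .  [on edge]
    (1,3)@(3, 7): e=[10,-2,0] → .  [on edge]
    (2,4)@(5, 9): e=[6,2,0] → .  [on edge]
    (3,5)@(7, 11): e=[2,6,0] → .  [on edge]
    (4,6)@(9, 13): e=[-2,10,0] → .  [on edge]
    (5,7)@(11, 15): e=[-6,14,0] → .  [on edge]
  covered (0 px):
    . . . . . . . . . . . .
    . . . . . . . . . . . .
    . . . . . . . . . . . .
    . . . . . . . . . . . .
    . . . . . . . . . . . .
    . . . . . . . . . . . .
    . . . . . . . . . . . .
    . . . . . . . . . . . .
T1:
  2·area = 8
  edge (6, 12)→(2, 8): d=(-4,-4) top-left  bias=+0
  edge (2, 8)→(4, 8): d=(2,0) top-left  bias=+0
  edge (4, 8)→(6, 12): d=(2,4) right/bottom  bias=-1
    (0,3)@(1, 7): e=[0,-2,10] → .  [on edge]
    (1,4)@(3, 9): e=[0,2,6] → X  [on edge]
    (2,4)@(5, 9): e=[8,2,-2] → .
    (1,5)@(3, 11): e=[-8,6,10] → .
    (2,5)@(5, 11): e=[0,6,2] → X  [on edge]
    (3,5)@(7, 11): e=[8,6,-6] → .
    (2,6)@(5, 13): e=[-8,10,6] → .
    (3,6)@(7, 13): e=[0,10,-2] → .  [on edge]
    (4,7)@(9, 15): e=[0,14,-6] → .  [on edge]
  covered (2 px):
    . . . . . . . . . . . .
    . . . . . . . . . . . .
    . . . . . . . . . . . .
    . . . . . . . . . . . .
    . X . . . . . . . . . .
    . . X . . . . . . . . .
    . . . . . . . . . . . .
    . . . . . . . . . . . .
T2:
  2·area = 20  (B↔C swapped to make it positive)
  edge (0, 0)→(16, 2): d=(16,2) right/bottom  bias=-1
  edge (16, 2)→(22, 4): d=(6,2) right/bottom  bias=-1
  edge (22, 4)→(0, 0): d=(-22,-4) top-left  bias=+0
    (3,0)@(7, 1): e=[2,12,6] → X
    (4,0)@(9, 1): e=[-2,8,14] → .
    (6,0)@(13, 1): e=[-10,0,30] → .  [on edge]
    (3,1)@(7, 3): e=[34,24,-38] → .
    (8,1)@(17, 3): e=[14,4,2] → X
    (9,1)@(19, 3): e=[10,0,10] → .  [on edge]
    (8,2)@(17, 5): e=[46,16,-42] → .
  covered (2 px):
    . . . X . . . . . . . .
    . . . . . . . . X . . .
    . . . . . . . . . . . .
    . . . . . . . . . . . .
    . . . . . . . . . . . .
    . . . . . . . . . . . .
    . . . . . . . . . . . .
    . . . . . . . . . . . .
T3:
  2·area = 42
  edge (18, 1)→(20, 15): d=(2,14) right/bottom  bias=-1
  edge (20, 15)→(16, 8): d=(-4,-7) top-left  bias=+0
  edge (16, 8)→(18, 1): d=(2,-7) top-left  bias=+0
    (8,2)@(17, 5): e=[22,19,1] → X
    (9,2)@(19, 5): e=[-6,33,15] → .
    (8,3)@(17, 7): e=[26,11,5] → X
    (9,3)@(19, 7): e=[-2,25,19] → .
    (8,4)@(17, 9): e=[30,3,9] → X
    (9,4)@(19, 9): e=[2,17,23] → X
    (10,4)@(21, 9): e=[-26,31,37] → .
    (8,5)@(17, 11): e=[34,-5,13] → .
    (9,5)@(19, 11): e=[6,9,27] → X
    (10,5)@(21, 11): e=[-22,23,41] → .
    (9,6)@(19, 13): e=[10,1,31] → X
    (10,6)@(21, 13): e=[-18,15,45] → .
  covered (6 px):
    . . . . . . . . . . . .
    . . . . . . . . . . . .
    . . . . . . . . X . . .
    . . . . . . . . X . . .
    . . . . . . . . X X . .
    . . . . . . . . . X . .
    . . . . . . . . . X . .
    . . . . . . . . . . . .

Final: [19,1,22]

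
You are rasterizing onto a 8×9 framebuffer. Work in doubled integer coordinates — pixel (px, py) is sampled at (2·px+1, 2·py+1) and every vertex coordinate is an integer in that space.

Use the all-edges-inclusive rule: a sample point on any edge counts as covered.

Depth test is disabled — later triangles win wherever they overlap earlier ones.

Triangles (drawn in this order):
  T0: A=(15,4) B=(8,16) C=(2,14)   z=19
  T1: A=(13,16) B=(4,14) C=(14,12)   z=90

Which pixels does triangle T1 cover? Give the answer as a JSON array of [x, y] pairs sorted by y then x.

T0:
  2·area = 86
  edge (15, 4)→(8, 16): d=(-7,12) inclusive
  edge (8, 16)→(2, 14): d=(-6,-2) inclusive
  edge (2, 14)→(15, 4): d=(13,-10) inclusive
    (6,3)@(13, 7): e=[3,64,19] → █
    (7,3)@(15, 7): e=[-21,68,39] → ·
    (4,4)@(9, 9): e=[37,44,5] → █
    (5,4)@(11, 9): e=[13,48,25] → █
    (6,4)@(13, 9): e=[-11,52,45] → ·
    (3,5)@(7, 11): e=[47,28,11] → █
    (5,5)@(11, 11): e=[-1,36,51] → ·
    (2,6)@(5, 13): e=[57,12,17] → █
    (5,6)@(11, 13): e=[-15,24,77] → ·
    (2,7)@(5, 15): e=[43,0,43] → █  [on edge]
    (4,7)@(9, 15): e=[-5,8,83] → ·
    (2,8)@(5, 17): e=[29,-12,69] → ·
    (5,8)@(11, 17): e=[-43,0,129] → ·  [on edge]
  covered (10 px):
    · · · · · · · ·
    · · · · · · · ·
    · · · · · · · ·
    · · · · · · █ ·
    · · · · █ █ · ·
    · · · █ █ · · ·
    · · █ █ █ · · ·
    · · █ █ · · · ·
    · · · · · · · ·
T1:
  2·area = 38
  edge (13, 16)→(4, 14): d=(-9,-2) inclusive
  edge (4, 14)→(14, 12): d=(10,-2) inclusive
  edge (14, 12)→(13, 16): d=(-1,4) inclusive
    (4,6)@(9, 13): e=[19,0,19] → █  [on edge]
    (5,6)@(11, 13): e=[23,4,11] → █
    (6,6)@(13, 13): e=[27,8,3] → █
    (7,6)@(15, 13): e=[31,12,-5] → ·
    (4,7)@(9, 15): e=[1,20,17] → █
    (7,7)@(15, 15): e=[13,32,-7] → ·
    (4,8)@(9, 17): e=[-17,40,15] → ·
    (5,8)@(11, 17): e=[-13,44,7] → ·
    (6,8)@(13, 17): e=[-9,48,-1] → ·
  covered (6 px):
    · · · · · · · ·
    · · · · · · · ·
    · · · · · · · ·
    · · · · · · · ·
    · · · · · · · ·
    · · · · · · · ·
    · · · · █ █ █ ·
    · · · · █ █ █ ·
    · · · · · · · ·

Answer: [[4,6],[5,6],[6,6],[4,7],[5,7],[6,7]]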